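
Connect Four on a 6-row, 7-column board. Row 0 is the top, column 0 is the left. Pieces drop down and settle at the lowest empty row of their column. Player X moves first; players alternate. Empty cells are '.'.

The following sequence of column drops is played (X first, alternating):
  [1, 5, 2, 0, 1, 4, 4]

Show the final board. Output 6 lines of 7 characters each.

Answer: .......
.......
.......
.......
.X..X..
OXX.OO.

Derivation:
Move 1: X drops in col 1, lands at row 5
Move 2: O drops in col 5, lands at row 5
Move 3: X drops in col 2, lands at row 5
Move 4: O drops in col 0, lands at row 5
Move 5: X drops in col 1, lands at row 4
Move 6: O drops in col 4, lands at row 5
Move 7: X drops in col 4, lands at row 4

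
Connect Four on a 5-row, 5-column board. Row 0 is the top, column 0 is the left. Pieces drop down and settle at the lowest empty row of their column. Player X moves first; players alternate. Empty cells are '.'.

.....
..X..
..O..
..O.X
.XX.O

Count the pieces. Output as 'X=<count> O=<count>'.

X=4 O=3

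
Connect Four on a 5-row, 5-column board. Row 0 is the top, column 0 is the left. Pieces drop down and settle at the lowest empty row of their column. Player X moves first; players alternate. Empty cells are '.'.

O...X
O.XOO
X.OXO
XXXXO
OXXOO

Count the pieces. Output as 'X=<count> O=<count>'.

X=10 O=10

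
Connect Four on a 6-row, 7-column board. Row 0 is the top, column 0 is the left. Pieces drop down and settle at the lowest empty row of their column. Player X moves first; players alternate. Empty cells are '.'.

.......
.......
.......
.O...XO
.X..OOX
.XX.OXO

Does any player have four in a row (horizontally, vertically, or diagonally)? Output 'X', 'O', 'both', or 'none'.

none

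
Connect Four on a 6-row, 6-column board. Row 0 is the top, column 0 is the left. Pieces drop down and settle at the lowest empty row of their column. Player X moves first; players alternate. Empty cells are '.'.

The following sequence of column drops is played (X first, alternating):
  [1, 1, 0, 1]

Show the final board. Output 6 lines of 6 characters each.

Answer: ......
......
......
.O....
.O....
XX....

Derivation:
Move 1: X drops in col 1, lands at row 5
Move 2: O drops in col 1, lands at row 4
Move 3: X drops in col 0, lands at row 5
Move 4: O drops in col 1, lands at row 3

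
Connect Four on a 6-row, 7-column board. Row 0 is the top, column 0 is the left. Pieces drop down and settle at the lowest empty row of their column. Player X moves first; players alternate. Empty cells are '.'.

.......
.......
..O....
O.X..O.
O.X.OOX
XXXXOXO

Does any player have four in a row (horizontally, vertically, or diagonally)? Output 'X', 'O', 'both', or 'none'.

X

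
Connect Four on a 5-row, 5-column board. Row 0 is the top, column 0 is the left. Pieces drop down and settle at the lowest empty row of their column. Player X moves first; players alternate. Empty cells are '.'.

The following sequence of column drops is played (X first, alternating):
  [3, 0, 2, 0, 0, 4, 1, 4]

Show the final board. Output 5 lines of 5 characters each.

Answer: .....
.....
X....
O...O
OXXXO

Derivation:
Move 1: X drops in col 3, lands at row 4
Move 2: O drops in col 0, lands at row 4
Move 3: X drops in col 2, lands at row 4
Move 4: O drops in col 0, lands at row 3
Move 5: X drops in col 0, lands at row 2
Move 6: O drops in col 4, lands at row 4
Move 7: X drops in col 1, lands at row 4
Move 8: O drops in col 4, lands at row 3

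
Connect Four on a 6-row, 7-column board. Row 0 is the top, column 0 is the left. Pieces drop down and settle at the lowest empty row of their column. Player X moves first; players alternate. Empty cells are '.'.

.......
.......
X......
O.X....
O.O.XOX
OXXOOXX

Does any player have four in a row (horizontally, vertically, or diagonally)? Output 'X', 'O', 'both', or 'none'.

none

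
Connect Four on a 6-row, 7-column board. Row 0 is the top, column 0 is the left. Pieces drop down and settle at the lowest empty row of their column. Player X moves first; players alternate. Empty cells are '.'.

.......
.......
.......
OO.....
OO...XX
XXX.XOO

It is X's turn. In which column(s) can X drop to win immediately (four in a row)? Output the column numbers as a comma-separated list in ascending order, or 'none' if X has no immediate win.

col 0: drop X → no win
col 1: drop X → no win
col 2: drop X → no win
col 3: drop X → WIN!
col 4: drop X → no win
col 5: drop X → no win
col 6: drop X → no win

Answer: 3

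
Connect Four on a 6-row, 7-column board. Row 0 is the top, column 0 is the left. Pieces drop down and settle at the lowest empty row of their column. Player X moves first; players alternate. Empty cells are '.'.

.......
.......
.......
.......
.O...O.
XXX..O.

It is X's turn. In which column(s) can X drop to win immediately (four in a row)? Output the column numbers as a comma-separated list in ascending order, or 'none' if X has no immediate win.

Answer: 3

Derivation:
col 0: drop X → no win
col 1: drop X → no win
col 2: drop X → no win
col 3: drop X → WIN!
col 4: drop X → no win
col 5: drop X → no win
col 6: drop X → no win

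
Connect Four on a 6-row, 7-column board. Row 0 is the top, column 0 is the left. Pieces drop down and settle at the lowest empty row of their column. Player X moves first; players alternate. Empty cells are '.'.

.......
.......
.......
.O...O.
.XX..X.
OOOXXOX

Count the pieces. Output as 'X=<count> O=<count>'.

X=6 O=6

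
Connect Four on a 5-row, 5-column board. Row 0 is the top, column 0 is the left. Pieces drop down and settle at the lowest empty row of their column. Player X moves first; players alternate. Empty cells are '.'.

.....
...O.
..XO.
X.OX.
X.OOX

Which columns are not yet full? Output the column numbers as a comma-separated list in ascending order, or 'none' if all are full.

Answer: 0,1,2,3,4

Derivation:
col 0: top cell = '.' → open
col 1: top cell = '.' → open
col 2: top cell = '.' → open
col 3: top cell = '.' → open
col 4: top cell = '.' → open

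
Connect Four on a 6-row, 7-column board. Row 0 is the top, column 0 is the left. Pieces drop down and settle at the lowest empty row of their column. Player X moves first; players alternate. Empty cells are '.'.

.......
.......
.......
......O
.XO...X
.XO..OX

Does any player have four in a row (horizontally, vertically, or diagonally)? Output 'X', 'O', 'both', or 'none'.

none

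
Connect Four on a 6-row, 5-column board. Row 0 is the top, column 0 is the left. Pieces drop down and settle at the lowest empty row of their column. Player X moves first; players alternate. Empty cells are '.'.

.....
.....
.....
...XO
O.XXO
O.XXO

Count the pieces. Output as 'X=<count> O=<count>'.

X=5 O=5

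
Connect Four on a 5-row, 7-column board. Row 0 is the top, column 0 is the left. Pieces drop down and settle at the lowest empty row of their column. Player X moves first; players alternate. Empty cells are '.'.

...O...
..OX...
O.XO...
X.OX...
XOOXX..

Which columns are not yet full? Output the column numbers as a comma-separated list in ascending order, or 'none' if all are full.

Answer: 0,1,2,4,5,6

Derivation:
col 0: top cell = '.' → open
col 1: top cell = '.' → open
col 2: top cell = '.' → open
col 3: top cell = 'O' → FULL
col 4: top cell = '.' → open
col 5: top cell = '.' → open
col 6: top cell = '.' → open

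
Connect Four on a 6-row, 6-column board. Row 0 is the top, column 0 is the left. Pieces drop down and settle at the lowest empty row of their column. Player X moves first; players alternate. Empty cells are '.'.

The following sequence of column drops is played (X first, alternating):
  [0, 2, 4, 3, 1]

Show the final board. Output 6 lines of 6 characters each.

Answer: ......
......
......
......
......
XXOOX.

Derivation:
Move 1: X drops in col 0, lands at row 5
Move 2: O drops in col 2, lands at row 5
Move 3: X drops in col 4, lands at row 5
Move 4: O drops in col 3, lands at row 5
Move 5: X drops in col 1, lands at row 5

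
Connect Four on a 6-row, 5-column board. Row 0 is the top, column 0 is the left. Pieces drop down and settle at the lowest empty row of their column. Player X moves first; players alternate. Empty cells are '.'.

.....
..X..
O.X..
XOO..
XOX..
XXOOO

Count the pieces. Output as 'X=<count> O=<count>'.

X=7 O=7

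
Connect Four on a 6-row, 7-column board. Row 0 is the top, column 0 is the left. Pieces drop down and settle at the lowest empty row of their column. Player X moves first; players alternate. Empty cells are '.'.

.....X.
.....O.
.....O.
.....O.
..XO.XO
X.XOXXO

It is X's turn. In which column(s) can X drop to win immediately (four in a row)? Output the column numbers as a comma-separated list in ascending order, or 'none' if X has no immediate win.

col 0: drop X → no win
col 1: drop X → no win
col 2: drop X → no win
col 3: drop X → no win
col 4: drop X → no win
col 6: drop X → no win

Answer: none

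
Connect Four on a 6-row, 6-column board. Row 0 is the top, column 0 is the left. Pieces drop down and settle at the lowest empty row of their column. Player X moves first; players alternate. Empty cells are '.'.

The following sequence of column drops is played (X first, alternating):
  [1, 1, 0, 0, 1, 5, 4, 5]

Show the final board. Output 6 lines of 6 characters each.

Move 1: X drops in col 1, lands at row 5
Move 2: O drops in col 1, lands at row 4
Move 3: X drops in col 0, lands at row 5
Move 4: O drops in col 0, lands at row 4
Move 5: X drops in col 1, lands at row 3
Move 6: O drops in col 5, lands at row 5
Move 7: X drops in col 4, lands at row 5
Move 8: O drops in col 5, lands at row 4

Answer: ......
......
......
.X....
OO...O
XX..XO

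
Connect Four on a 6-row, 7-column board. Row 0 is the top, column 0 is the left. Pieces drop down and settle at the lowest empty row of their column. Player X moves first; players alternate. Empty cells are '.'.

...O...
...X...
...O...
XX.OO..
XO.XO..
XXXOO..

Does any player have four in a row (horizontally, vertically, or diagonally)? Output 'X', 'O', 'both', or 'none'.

none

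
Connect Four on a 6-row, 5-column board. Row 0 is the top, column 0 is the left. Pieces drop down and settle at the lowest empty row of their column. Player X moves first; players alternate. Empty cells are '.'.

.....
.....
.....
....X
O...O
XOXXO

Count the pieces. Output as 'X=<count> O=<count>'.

X=4 O=4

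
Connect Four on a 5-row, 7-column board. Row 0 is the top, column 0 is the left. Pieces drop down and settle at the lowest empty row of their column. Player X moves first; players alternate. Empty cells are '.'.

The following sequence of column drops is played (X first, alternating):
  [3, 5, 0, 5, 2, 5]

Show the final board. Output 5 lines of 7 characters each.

Answer: .......
.......
.....O.
.....O.
X.XX.O.

Derivation:
Move 1: X drops in col 3, lands at row 4
Move 2: O drops in col 5, lands at row 4
Move 3: X drops in col 0, lands at row 4
Move 4: O drops in col 5, lands at row 3
Move 5: X drops in col 2, lands at row 4
Move 6: O drops in col 5, lands at row 2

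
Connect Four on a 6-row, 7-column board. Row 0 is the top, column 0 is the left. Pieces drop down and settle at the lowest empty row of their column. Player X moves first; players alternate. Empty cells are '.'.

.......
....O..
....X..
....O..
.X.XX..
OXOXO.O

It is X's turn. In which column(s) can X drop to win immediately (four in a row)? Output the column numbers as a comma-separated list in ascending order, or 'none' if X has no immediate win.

col 0: drop X → no win
col 1: drop X → no win
col 2: drop X → WIN!
col 3: drop X → no win
col 4: drop X → no win
col 5: drop X → no win
col 6: drop X → no win

Answer: 2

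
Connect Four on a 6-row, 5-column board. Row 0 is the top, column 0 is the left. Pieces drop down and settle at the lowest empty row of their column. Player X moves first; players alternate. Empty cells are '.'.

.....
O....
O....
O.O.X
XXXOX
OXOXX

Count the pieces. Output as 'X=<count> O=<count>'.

X=8 O=7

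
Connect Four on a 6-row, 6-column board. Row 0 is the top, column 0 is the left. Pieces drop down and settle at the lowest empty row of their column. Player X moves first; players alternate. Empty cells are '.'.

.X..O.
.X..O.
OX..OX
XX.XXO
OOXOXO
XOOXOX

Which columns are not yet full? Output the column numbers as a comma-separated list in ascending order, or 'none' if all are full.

col 0: top cell = '.' → open
col 1: top cell = 'X' → FULL
col 2: top cell = '.' → open
col 3: top cell = '.' → open
col 4: top cell = 'O' → FULL
col 5: top cell = '.' → open

Answer: 0,2,3,5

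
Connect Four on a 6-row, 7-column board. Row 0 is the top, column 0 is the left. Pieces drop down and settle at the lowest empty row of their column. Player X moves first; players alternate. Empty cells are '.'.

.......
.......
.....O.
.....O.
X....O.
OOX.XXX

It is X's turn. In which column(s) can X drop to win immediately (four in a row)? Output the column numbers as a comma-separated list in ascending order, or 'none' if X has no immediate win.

Answer: 3

Derivation:
col 0: drop X → no win
col 1: drop X → no win
col 2: drop X → no win
col 3: drop X → WIN!
col 4: drop X → no win
col 5: drop X → no win
col 6: drop X → no win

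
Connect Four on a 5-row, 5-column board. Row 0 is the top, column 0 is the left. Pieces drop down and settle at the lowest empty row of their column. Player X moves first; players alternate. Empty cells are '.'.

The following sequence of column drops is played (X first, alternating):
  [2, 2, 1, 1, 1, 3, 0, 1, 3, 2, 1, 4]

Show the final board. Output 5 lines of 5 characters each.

Answer: .X...
.O...
.XO..
.OOX.
XXXOO

Derivation:
Move 1: X drops in col 2, lands at row 4
Move 2: O drops in col 2, lands at row 3
Move 3: X drops in col 1, lands at row 4
Move 4: O drops in col 1, lands at row 3
Move 5: X drops in col 1, lands at row 2
Move 6: O drops in col 3, lands at row 4
Move 7: X drops in col 0, lands at row 4
Move 8: O drops in col 1, lands at row 1
Move 9: X drops in col 3, lands at row 3
Move 10: O drops in col 2, lands at row 2
Move 11: X drops in col 1, lands at row 0
Move 12: O drops in col 4, lands at row 4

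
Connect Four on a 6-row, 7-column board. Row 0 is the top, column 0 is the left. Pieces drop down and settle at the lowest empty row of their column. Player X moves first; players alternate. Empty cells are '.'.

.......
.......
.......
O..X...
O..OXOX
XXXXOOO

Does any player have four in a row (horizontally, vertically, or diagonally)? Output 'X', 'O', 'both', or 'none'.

X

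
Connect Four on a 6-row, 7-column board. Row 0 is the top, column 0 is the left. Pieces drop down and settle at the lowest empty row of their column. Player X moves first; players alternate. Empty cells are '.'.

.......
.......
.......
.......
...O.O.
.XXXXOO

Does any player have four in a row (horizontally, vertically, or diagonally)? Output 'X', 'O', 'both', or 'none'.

X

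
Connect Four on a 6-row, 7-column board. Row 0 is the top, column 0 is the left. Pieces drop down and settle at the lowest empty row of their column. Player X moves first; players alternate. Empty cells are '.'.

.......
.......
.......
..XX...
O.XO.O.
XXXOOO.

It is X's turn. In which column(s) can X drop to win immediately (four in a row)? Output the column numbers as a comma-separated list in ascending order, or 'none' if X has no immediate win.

col 0: drop X → no win
col 1: drop X → no win
col 2: drop X → WIN!
col 3: drop X → no win
col 4: drop X → no win
col 5: drop X → no win
col 6: drop X → no win

Answer: 2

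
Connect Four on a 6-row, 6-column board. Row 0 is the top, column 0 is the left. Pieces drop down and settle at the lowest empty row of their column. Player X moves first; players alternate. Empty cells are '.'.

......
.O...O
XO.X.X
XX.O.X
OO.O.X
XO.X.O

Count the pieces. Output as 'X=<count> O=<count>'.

X=9 O=9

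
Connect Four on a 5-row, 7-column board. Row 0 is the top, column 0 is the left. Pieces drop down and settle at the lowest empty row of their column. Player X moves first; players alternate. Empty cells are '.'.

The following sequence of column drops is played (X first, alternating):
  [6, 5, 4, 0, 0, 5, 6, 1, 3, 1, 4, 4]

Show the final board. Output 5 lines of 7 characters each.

Move 1: X drops in col 6, lands at row 4
Move 2: O drops in col 5, lands at row 4
Move 3: X drops in col 4, lands at row 4
Move 4: O drops in col 0, lands at row 4
Move 5: X drops in col 0, lands at row 3
Move 6: O drops in col 5, lands at row 3
Move 7: X drops in col 6, lands at row 3
Move 8: O drops in col 1, lands at row 4
Move 9: X drops in col 3, lands at row 4
Move 10: O drops in col 1, lands at row 3
Move 11: X drops in col 4, lands at row 3
Move 12: O drops in col 4, lands at row 2

Answer: .......
.......
....O..
XO..XOX
OO.XXOX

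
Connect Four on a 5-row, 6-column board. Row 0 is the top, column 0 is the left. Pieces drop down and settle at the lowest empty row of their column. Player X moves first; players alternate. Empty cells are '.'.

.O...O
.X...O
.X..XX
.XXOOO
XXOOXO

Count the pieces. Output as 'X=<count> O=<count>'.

X=9 O=9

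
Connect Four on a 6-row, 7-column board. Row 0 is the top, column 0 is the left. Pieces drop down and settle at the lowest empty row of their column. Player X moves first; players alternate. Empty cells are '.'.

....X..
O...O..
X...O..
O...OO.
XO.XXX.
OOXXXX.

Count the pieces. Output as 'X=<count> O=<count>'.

X=10 O=9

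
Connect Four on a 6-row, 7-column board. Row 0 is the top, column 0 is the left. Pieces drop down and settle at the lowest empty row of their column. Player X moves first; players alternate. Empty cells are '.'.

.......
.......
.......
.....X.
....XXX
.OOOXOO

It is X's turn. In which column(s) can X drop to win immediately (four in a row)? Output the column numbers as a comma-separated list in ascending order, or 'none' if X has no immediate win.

col 0: drop X → no win
col 1: drop X → no win
col 2: drop X → no win
col 3: drop X → WIN!
col 4: drop X → no win
col 5: drop X → no win
col 6: drop X → no win

Answer: 3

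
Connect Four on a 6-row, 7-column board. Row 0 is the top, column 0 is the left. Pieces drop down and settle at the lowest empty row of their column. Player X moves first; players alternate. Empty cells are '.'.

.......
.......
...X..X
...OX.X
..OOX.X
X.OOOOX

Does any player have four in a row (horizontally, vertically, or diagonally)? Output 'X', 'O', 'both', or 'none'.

both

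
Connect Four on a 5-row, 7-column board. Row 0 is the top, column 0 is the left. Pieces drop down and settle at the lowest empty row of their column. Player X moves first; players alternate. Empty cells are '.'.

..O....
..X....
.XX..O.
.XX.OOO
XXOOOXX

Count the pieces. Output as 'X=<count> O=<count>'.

X=9 O=8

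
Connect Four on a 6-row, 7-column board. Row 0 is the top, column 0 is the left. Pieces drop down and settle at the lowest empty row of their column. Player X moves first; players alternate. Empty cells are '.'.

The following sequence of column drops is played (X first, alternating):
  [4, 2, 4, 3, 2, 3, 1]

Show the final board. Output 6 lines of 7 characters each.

Answer: .......
.......
.......
.......
..XOX..
.XOOX..

Derivation:
Move 1: X drops in col 4, lands at row 5
Move 2: O drops in col 2, lands at row 5
Move 3: X drops in col 4, lands at row 4
Move 4: O drops in col 3, lands at row 5
Move 5: X drops in col 2, lands at row 4
Move 6: O drops in col 3, lands at row 4
Move 7: X drops in col 1, lands at row 5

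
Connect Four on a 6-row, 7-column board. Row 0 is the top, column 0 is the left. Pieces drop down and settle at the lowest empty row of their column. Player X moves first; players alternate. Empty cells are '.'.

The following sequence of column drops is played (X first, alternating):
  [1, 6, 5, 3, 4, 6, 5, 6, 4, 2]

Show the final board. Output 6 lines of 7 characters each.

Answer: .......
.......
.......
......O
....XXO
.XOOXXO

Derivation:
Move 1: X drops in col 1, lands at row 5
Move 2: O drops in col 6, lands at row 5
Move 3: X drops in col 5, lands at row 5
Move 4: O drops in col 3, lands at row 5
Move 5: X drops in col 4, lands at row 5
Move 6: O drops in col 6, lands at row 4
Move 7: X drops in col 5, lands at row 4
Move 8: O drops in col 6, lands at row 3
Move 9: X drops in col 4, lands at row 4
Move 10: O drops in col 2, lands at row 5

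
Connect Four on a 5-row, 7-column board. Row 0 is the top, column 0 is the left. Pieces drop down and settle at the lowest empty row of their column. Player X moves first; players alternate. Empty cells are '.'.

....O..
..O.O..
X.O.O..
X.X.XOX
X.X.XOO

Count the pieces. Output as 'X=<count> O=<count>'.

X=8 O=8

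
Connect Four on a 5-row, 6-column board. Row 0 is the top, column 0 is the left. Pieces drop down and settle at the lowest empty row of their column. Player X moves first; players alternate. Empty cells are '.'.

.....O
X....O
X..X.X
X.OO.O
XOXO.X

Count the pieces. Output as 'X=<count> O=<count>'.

X=8 O=7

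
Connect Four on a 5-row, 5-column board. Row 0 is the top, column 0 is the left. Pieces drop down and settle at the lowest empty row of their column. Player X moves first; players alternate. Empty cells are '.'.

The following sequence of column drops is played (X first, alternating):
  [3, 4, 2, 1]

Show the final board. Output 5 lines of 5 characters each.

Move 1: X drops in col 3, lands at row 4
Move 2: O drops in col 4, lands at row 4
Move 3: X drops in col 2, lands at row 4
Move 4: O drops in col 1, lands at row 4

Answer: .....
.....
.....
.....
.OXXO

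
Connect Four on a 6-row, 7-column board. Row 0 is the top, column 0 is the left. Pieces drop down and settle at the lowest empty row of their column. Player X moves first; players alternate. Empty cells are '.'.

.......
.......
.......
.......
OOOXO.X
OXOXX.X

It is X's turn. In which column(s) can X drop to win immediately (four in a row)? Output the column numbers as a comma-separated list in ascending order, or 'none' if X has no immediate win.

col 0: drop X → no win
col 1: drop X → no win
col 2: drop X → no win
col 3: drop X → no win
col 4: drop X → no win
col 5: drop X → WIN!
col 6: drop X → no win

Answer: 5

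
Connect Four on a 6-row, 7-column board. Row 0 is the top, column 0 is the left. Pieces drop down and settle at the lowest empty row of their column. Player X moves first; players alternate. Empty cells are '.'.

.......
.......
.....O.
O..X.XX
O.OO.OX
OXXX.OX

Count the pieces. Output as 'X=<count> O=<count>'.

X=8 O=8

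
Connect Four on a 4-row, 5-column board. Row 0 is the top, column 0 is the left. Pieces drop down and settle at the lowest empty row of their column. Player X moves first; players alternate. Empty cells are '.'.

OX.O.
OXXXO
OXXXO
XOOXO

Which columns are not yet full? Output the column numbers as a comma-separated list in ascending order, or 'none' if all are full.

col 0: top cell = 'O' → FULL
col 1: top cell = 'X' → FULL
col 2: top cell = '.' → open
col 3: top cell = 'O' → FULL
col 4: top cell = '.' → open

Answer: 2,4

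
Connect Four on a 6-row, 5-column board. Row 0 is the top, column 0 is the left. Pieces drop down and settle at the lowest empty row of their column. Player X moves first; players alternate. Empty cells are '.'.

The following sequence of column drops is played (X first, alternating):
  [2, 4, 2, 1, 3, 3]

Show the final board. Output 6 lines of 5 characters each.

Answer: .....
.....
.....
.....
..XO.
.OXXO

Derivation:
Move 1: X drops in col 2, lands at row 5
Move 2: O drops in col 4, lands at row 5
Move 3: X drops in col 2, lands at row 4
Move 4: O drops in col 1, lands at row 5
Move 5: X drops in col 3, lands at row 5
Move 6: O drops in col 3, lands at row 4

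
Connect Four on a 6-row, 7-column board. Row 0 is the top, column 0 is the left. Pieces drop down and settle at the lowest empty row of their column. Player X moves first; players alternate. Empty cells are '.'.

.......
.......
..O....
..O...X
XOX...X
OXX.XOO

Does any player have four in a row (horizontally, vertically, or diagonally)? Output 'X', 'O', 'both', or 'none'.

none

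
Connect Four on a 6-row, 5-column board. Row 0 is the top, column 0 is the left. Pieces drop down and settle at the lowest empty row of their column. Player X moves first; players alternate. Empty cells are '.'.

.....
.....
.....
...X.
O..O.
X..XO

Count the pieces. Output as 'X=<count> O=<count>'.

X=3 O=3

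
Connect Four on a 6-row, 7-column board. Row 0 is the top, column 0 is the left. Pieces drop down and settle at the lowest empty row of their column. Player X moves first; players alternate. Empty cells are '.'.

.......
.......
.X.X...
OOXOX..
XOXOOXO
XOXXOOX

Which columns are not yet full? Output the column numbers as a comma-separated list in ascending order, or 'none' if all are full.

Answer: 0,1,2,3,4,5,6

Derivation:
col 0: top cell = '.' → open
col 1: top cell = '.' → open
col 2: top cell = '.' → open
col 3: top cell = '.' → open
col 4: top cell = '.' → open
col 5: top cell = '.' → open
col 6: top cell = '.' → open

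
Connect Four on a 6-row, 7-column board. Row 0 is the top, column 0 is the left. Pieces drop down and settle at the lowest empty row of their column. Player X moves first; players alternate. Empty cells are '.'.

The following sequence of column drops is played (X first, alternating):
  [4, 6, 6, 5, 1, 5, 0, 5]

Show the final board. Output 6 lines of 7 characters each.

Move 1: X drops in col 4, lands at row 5
Move 2: O drops in col 6, lands at row 5
Move 3: X drops in col 6, lands at row 4
Move 4: O drops in col 5, lands at row 5
Move 5: X drops in col 1, lands at row 5
Move 6: O drops in col 5, lands at row 4
Move 7: X drops in col 0, lands at row 5
Move 8: O drops in col 5, lands at row 3

Answer: .......
.......
.......
.....O.
.....OX
XX..XOO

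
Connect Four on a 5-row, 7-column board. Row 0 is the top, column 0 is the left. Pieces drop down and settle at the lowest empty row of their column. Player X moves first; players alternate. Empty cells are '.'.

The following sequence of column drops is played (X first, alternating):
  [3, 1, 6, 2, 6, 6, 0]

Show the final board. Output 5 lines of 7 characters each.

Move 1: X drops in col 3, lands at row 4
Move 2: O drops in col 1, lands at row 4
Move 3: X drops in col 6, lands at row 4
Move 4: O drops in col 2, lands at row 4
Move 5: X drops in col 6, lands at row 3
Move 6: O drops in col 6, lands at row 2
Move 7: X drops in col 0, lands at row 4

Answer: .......
.......
......O
......X
XOOX..X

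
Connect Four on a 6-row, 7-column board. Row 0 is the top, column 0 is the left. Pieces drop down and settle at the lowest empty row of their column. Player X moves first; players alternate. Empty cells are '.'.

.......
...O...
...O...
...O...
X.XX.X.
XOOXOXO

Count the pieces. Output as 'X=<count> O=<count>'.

X=7 O=7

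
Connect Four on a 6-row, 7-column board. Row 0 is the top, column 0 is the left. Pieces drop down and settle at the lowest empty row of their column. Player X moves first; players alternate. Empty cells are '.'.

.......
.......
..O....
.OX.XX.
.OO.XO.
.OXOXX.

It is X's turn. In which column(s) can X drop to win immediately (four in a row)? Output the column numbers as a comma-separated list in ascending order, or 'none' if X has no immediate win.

col 0: drop X → no win
col 1: drop X → no win
col 2: drop X → no win
col 3: drop X → no win
col 4: drop X → WIN!
col 5: drop X → no win
col 6: drop X → no win

Answer: 4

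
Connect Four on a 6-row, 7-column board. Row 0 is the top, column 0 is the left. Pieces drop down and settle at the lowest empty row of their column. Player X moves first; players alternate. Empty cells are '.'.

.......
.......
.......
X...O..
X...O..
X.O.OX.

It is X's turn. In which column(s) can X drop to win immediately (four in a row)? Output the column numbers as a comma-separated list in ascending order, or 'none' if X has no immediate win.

Answer: 0

Derivation:
col 0: drop X → WIN!
col 1: drop X → no win
col 2: drop X → no win
col 3: drop X → no win
col 4: drop X → no win
col 5: drop X → no win
col 6: drop X → no win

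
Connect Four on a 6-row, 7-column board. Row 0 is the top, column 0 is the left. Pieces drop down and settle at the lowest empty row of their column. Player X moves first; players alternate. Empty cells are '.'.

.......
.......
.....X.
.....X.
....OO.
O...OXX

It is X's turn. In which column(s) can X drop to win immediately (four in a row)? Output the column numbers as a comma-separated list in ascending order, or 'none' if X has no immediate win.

col 0: drop X → no win
col 1: drop X → no win
col 2: drop X → no win
col 3: drop X → no win
col 4: drop X → no win
col 5: drop X → no win
col 6: drop X → no win

Answer: none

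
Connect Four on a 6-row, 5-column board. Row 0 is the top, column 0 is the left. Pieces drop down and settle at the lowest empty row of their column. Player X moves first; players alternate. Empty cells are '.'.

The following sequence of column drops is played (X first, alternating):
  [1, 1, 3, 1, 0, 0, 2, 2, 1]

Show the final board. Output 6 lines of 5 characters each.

Move 1: X drops in col 1, lands at row 5
Move 2: O drops in col 1, lands at row 4
Move 3: X drops in col 3, lands at row 5
Move 4: O drops in col 1, lands at row 3
Move 5: X drops in col 0, lands at row 5
Move 6: O drops in col 0, lands at row 4
Move 7: X drops in col 2, lands at row 5
Move 8: O drops in col 2, lands at row 4
Move 9: X drops in col 1, lands at row 2

Answer: .....
.....
.X...
.O...
OOO..
XXXX.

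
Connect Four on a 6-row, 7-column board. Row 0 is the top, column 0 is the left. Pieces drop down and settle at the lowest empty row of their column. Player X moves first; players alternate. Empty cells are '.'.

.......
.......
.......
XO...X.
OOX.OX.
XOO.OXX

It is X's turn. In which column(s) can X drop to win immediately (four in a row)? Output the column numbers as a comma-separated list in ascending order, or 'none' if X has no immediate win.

col 0: drop X → no win
col 1: drop X → no win
col 2: drop X → no win
col 3: drop X → no win
col 4: drop X → no win
col 5: drop X → WIN!
col 6: drop X → no win

Answer: 5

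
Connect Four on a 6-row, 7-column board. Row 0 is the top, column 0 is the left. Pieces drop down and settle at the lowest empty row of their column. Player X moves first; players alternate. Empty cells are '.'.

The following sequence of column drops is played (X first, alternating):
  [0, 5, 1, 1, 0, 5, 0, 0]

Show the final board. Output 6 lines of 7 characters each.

Move 1: X drops in col 0, lands at row 5
Move 2: O drops in col 5, lands at row 5
Move 3: X drops in col 1, lands at row 5
Move 4: O drops in col 1, lands at row 4
Move 5: X drops in col 0, lands at row 4
Move 6: O drops in col 5, lands at row 4
Move 7: X drops in col 0, lands at row 3
Move 8: O drops in col 0, lands at row 2

Answer: .......
.......
O......
X......
XO...O.
XX...O.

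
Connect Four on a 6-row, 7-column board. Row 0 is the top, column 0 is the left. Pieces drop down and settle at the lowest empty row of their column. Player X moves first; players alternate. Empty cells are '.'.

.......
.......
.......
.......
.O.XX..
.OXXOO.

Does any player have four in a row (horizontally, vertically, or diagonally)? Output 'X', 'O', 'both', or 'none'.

none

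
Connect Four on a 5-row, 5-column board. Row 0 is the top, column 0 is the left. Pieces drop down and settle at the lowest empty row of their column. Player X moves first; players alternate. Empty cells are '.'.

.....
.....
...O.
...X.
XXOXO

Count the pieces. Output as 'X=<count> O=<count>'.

X=4 O=3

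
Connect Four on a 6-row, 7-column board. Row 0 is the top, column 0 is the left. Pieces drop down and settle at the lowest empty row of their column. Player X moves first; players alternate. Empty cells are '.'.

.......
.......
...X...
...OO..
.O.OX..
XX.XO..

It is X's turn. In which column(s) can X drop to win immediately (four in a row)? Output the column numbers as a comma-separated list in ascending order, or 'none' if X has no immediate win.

col 0: drop X → no win
col 1: drop X → no win
col 2: drop X → WIN!
col 3: drop X → no win
col 4: drop X → no win
col 5: drop X → no win
col 6: drop X → no win

Answer: 2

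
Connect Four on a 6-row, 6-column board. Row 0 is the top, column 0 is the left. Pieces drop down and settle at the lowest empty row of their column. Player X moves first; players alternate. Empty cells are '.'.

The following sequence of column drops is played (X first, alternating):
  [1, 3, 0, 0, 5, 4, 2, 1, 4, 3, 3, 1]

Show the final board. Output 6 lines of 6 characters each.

Move 1: X drops in col 1, lands at row 5
Move 2: O drops in col 3, lands at row 5
Move 3: X drops in col 0, lands at row 5
Move 4: O drops in col 0, lands at row 4
Move 5: X drops in col 5, lands at row 5
Move 6: O drops in col 4, lands at row 5
Move 7: X drops in col 2, lands at row 5
Move 8: O drops in col 1, lands at row 4
Move 9: X drops in col 4, lands at row 4
Move 10: O drops in col 3, lands at row 4
Move 11: X drops in col 3, lands at row 3
Move 12: O drops in col 1, lands at row 3

Answer: ......
......
......
.O.X..
OO.OX.
XXXOOX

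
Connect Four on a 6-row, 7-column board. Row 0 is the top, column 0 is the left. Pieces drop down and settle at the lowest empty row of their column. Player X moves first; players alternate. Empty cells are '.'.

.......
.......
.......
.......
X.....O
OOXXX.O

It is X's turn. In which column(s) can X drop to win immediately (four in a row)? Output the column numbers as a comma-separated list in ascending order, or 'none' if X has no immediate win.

col 0: drop X → no win
col 1: drop X → no win
col 2: drop X → no win
col 3: drop X → no win
col 4: drop X → no win
col 5: drop X → WIN!
col 6: drop X → no win

Answer: 5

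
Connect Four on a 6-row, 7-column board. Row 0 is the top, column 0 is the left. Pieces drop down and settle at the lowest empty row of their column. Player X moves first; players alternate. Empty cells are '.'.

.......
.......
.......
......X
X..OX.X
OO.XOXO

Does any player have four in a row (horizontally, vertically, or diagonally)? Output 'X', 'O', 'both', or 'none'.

none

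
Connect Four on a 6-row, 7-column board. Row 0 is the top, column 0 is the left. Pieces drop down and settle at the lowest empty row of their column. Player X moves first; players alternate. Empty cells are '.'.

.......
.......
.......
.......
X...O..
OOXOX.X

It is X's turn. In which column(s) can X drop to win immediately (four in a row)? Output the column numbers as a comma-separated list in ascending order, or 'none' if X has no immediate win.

Answer: none

Derivation:
col 0: drop X → no win
col 1: drop X → no win
col 2: drop X → no win
col 3: drop X → no win
col 4: drop X → no win
col 5: drop X → no win
col 6: drop X → no win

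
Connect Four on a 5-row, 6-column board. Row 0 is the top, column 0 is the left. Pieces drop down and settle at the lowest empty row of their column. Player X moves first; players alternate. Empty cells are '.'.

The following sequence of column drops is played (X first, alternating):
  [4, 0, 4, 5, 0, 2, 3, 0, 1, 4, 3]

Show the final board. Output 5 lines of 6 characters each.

Move 1: X drops in col 4, lands at row 4
Move 2: O drops in col 0, lands at row 4
Move 3: X drops in col 4, lands at row 3
Move 4: O drops in col 5, lands at row 4
Move 5: X drops in col 0, lands at row 3
Move 6: O drops in col 2, lands at row 4
Move 7: X drops in col 3, lands at row 4
Move 8: O drops in col 0, lands at row 2
Move 9: X drops in col 1, lands at row 4
Move 10: O drops in col 4, lands at row 2
Move 11: X drops in col 3, lands at row 3

Answer: ......
......
O...O.
X..XX.
OXOXXO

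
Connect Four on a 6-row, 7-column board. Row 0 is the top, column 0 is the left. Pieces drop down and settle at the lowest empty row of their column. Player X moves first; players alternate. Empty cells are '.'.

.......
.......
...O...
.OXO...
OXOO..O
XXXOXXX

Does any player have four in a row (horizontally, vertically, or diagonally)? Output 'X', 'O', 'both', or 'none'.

O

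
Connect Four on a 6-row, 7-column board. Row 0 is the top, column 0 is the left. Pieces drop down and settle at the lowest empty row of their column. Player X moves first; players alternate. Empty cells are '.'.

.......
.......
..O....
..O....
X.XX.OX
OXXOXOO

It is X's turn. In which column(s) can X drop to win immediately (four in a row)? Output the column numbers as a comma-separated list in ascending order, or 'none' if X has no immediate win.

col 0: drop X → no win
col 1: drop X → WIN!
col 2: drop X → no win
col 3: drop X → no win
col 4: drop X → no win
col 5: drop X → no win
col 6: drop X → no win

Answer: 1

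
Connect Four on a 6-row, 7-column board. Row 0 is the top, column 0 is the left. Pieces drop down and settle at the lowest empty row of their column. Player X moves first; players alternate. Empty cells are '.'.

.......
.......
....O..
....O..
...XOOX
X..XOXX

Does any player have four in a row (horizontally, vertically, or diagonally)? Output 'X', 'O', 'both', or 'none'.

O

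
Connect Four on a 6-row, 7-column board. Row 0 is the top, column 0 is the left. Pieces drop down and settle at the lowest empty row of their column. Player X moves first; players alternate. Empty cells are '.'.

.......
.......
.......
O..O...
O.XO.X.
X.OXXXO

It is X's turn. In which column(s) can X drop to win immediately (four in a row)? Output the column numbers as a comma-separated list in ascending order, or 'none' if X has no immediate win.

col 0: drop X → no win
col 1: drop X → no win
col 2: drop X → no win
col 3: drop X → no win
col 4: drop X → no win
col 5: drop X → no win
col 6: drop X → no win

Answer: none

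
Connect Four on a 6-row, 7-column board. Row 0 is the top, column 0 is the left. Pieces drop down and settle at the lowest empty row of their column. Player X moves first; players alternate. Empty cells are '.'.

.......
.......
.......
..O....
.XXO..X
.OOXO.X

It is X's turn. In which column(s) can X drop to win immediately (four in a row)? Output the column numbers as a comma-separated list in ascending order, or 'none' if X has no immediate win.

Answer: none

Derivation:
col 0: drop X → no win
col 1: drop X → no win
col 2: drop X → no win
col 3: drop X → no win
col 4: drop X → no win
col 5: drop X → no win
col 6: drop X → no win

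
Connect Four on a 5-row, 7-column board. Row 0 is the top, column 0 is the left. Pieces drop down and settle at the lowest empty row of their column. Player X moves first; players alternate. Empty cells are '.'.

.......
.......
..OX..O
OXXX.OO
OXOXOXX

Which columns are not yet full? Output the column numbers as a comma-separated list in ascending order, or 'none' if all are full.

col 0: top cell = '.' → open
col 1: top cell = '.' → open
col 2: top cell = '.' → open
col 3: top cell = '.' → open
col 4: top cell = '.' → open
col 5: top cell = '.' → open
col 6: top cell = '.' → open

Answer: 0,1,2,3,4,5,6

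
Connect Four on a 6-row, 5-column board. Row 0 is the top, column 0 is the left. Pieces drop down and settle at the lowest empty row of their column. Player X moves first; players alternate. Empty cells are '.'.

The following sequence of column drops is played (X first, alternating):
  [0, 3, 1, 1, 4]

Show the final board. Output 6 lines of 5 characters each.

Move 1: X drops in col 0, lands at row 5
Move 2: O drops in col 3, lands at row 5
Move 3: X drops in col 1, lands at row 5
Move 4: O drops in col 1, lands at row 4
Move 5: X drops in col 4, lands at row 5

Answer: .....
.....
.....
.....
.O...
XX.OX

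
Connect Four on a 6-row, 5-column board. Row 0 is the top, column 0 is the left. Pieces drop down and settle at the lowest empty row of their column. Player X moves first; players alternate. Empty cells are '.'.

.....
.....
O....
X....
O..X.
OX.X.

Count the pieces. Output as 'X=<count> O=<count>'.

X=4 O=3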